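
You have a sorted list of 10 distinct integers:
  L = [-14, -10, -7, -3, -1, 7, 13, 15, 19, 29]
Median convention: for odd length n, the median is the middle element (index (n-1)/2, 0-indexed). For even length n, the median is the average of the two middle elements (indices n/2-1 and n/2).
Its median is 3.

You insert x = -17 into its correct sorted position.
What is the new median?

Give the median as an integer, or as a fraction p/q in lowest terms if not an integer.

Old list (sorted, length 10): [-14, -10, -7, -3, -1, 7, 13, 15, 19, 29]
Old median = 3
Insert x = -17
Old length even (10). Middle pair: indices 4,5 = -1,7.
New length odd (11). New median = single middle element.
x = -17: 0 elements are < x, 10 elements are > x.
New sorted list: [-17, -14, -10, -7, -3, -1, 7, 13, 15, 19, 29]
New median = -1

Answer: -1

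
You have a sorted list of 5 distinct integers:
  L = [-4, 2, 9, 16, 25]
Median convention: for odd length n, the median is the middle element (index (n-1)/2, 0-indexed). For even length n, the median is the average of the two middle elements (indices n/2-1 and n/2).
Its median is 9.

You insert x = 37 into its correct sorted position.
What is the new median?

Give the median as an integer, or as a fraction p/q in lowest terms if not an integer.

Old list (sorted, length 5): [-4, 2, 9, 16, 25]
Old median = 9
Insert x = 37
Old length odd (5). Middle was index 2 = 9.
New length even (6). New median = avg of two middle elements.
x = 37: 5 elements are < x, 0 elements are > x.
New sorted list: [-4, 2, 9, 16, 25, 37]
New median = 25/2

Answer: 25/2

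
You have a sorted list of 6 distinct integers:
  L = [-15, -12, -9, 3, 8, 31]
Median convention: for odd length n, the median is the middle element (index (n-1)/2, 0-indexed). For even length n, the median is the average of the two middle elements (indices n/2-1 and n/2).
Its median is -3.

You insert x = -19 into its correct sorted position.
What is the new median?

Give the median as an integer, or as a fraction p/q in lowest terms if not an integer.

Old list (sorted, length 6): [-15, -12, -9, 3, 8, 31]
Old median = -3
Insert x = -19
Old length even (6). Middle pair: indices 2,3 = -9,3.
New length odd (7). New median = single middle element.
x = -19: 0 elements are < x, 6 elements are > x.
New sorted list: [-19, -15, -12, -9, 3, 8, 31]
New median = -9

Answer: -9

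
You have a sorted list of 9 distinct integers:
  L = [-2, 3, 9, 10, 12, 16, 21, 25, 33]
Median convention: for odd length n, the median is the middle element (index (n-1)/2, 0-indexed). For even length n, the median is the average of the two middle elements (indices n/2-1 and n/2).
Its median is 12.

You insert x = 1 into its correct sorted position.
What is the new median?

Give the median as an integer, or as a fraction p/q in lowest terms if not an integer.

Answer: 11

Derivation:
Old list (sorted, length 9): [-2, 3, 9, 10, 12, 16, 21, 25, 33]
Old median = 12
Insert x = 1
Old length odd (9). Middle was index 4 = 12.
New length even (10). New median = avg of two middle elements.
x = 1: 1 elements are < x, 8 elements are > x.
New sorted list: [-2, 1, 3, 9, 10, 12, 16, 21, 25, 33]
New median = 11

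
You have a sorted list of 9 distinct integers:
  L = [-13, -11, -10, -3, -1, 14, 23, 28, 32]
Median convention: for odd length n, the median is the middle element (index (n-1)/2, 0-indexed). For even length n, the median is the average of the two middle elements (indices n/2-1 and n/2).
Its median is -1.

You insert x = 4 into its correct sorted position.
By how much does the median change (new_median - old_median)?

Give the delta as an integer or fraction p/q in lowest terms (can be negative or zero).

Answer: 5/2

Derivation:
Old median = -1
After inserting x = 4: new sorted = [-13, -11, -10, -3, -1, 4, 14, 23, 28, 32]
New median = 3/2
Delta = 3/2 - -1 = 5/2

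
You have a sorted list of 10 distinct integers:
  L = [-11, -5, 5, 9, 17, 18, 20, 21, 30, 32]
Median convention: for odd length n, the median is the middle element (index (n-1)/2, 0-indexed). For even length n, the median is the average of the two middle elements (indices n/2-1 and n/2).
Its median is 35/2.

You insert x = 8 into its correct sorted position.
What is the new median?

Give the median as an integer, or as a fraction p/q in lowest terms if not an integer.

Answer: 17

Derivation:
Old list (sorted, length 10): [-11, -5, 5, 9, 17, 18, 20, 21, 30, 32]
Old median = 35/2
Insert x = 8
Old length even (10). Middle pair: indices 4,5 = 17,18.
New length odd (11). New median = single middle element.
x = 8: 3 elements are < x, 7 elements are > x.
New sorted list: [-11, -5, 5, 8, 9, 17, 18, 20, 21, 30, 32]
New median = 17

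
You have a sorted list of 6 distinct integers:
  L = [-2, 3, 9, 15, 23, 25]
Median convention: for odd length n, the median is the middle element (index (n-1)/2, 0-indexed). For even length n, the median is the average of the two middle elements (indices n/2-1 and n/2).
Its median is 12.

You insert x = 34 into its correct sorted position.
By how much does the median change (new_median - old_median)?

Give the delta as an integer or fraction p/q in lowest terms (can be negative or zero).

Answer: 3

Derivation:
Old median = 12
After inserting x = 34: new sorted = [-2, 3, 9, 15, 23, 25, 34]
New median = 15
Delta = 15 - 12 = 3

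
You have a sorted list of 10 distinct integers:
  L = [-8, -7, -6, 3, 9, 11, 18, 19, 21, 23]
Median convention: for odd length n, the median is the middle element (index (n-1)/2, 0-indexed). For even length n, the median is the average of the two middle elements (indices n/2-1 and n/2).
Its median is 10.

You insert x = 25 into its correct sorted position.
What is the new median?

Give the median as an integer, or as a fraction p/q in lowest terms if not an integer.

Old list (sorted, length 10): [-8, -7, -6, 3, 9, 11, 18, 19, 21, 23]
Old median = 10
Insert x = 25
Old length even (10). Middle pair: indices 4,5 = 9,11.
New length odd (11). New median = single middle element.
x = 25: 10 elements are < x, 0 elements are > x.
New sorted list: [-8, -7, -6, 3, 9, 11, 18, 19, 21, 23, 25]
New median = 11

Answer: 11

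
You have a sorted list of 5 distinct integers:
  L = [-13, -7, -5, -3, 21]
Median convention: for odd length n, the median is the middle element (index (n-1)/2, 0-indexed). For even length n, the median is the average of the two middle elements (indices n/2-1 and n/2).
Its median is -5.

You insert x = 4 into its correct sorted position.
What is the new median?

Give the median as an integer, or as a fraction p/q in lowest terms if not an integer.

Old list (sorted, length 5): [-13, -7, -5, -3, 21]
Old median = -5
Insert x = 4
Old length odd (5). Middle was index 2 = -5.
New length even (6). New median = avg of two middle elements.
x = 4: 4 elements are < x, 1 elements are > x.
New sorted list: [-13, -7, -5, -3, 4, 21]
New median = -4

Answer: -4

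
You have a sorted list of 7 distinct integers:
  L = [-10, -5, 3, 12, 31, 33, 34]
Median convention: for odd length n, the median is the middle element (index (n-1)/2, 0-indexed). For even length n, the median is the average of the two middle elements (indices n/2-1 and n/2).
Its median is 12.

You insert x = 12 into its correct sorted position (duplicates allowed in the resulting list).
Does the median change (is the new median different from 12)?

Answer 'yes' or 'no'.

Old median = 12
Insert x = 12
New median = 12
Changed? no

Answer: no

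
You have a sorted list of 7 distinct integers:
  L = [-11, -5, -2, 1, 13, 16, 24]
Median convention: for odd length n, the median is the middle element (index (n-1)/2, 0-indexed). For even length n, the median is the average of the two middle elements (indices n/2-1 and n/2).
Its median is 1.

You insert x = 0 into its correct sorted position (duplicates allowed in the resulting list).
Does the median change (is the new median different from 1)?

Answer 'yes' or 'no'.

Old median = 1
Insert x = 0
New median = 1/2
Changed? yes

Answer: yes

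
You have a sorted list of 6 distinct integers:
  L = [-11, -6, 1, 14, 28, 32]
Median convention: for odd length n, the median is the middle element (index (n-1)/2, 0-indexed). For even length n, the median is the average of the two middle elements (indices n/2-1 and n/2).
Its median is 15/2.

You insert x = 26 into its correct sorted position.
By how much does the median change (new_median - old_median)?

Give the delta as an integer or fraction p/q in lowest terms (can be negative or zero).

Old median = 15/2
After inserting x = 26: new sorted = [-11, -6, 1, 14, 26, 28, 32]
New median = 14
Delta = 14 - 15/2 = 13/2

Answer: 13/2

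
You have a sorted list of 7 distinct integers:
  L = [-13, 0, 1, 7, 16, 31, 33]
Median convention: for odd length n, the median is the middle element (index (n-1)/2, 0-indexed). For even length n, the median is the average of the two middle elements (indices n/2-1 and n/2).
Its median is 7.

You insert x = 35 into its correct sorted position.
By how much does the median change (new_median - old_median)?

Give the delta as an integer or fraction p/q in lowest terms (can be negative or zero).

Old median = 7
After inserting x = 35: new sorted = [-13, 0, 1, 7, 16, 31, 33, 35]
New median = 23/2
Delta = 23/2 - 7 = 9/2

Answer: 9/2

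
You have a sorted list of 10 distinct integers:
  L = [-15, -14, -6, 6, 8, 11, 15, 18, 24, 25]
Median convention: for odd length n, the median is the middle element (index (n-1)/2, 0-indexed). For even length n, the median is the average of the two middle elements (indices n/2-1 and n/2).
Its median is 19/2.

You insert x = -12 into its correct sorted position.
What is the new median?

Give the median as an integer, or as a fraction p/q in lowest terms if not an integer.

Answer: 8

Derivation:
Old list (sorted, length 10): [-15, -14, -6, 6, 8, 11, 15, 18, 24, 25]
Old median = 19/2
Insert x = -12
Old length even (10). Middle pair: indices 4,5 = 8,11.
New length odd (11). New median = single middle element.
x = -12: 2 elements are < x, 8 elements are > x.
New sorted list: [-15, -14, -12, -6, 6, 8, 11, 15, 18, 24, 25]
New median = 8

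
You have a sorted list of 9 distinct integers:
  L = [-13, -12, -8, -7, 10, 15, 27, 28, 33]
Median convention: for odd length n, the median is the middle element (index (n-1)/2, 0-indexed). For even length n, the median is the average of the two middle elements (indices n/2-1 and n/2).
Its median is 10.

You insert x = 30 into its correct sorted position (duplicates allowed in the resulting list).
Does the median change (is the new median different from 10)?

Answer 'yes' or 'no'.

Old median = 10
Insert x = 30
New median = 25/2
Changed? yes

Answer: yes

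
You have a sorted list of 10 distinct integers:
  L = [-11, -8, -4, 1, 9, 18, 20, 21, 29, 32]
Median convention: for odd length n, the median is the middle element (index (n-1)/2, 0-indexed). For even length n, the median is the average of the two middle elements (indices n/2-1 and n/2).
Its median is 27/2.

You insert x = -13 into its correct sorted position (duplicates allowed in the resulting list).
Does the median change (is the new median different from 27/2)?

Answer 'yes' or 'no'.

Old median = 27/2
Insert x = -13
New median = 9
Changed? yes

Answer: yes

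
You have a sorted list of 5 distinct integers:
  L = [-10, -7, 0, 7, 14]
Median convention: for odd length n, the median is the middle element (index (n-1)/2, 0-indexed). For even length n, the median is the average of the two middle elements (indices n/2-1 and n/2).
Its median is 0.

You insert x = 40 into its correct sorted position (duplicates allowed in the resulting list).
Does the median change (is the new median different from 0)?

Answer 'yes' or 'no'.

Old median = 0
Insert x = 40
New median = 7/2
Changed? yes

Answer: yes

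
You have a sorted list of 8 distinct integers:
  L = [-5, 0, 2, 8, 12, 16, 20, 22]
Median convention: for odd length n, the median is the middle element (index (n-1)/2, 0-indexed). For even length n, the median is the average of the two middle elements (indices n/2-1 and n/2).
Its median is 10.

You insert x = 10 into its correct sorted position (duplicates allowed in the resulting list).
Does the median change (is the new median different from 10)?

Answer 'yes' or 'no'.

Answer: no

Derivation:
Old median = 10
Insert x = 10
New median = 10
Changed? no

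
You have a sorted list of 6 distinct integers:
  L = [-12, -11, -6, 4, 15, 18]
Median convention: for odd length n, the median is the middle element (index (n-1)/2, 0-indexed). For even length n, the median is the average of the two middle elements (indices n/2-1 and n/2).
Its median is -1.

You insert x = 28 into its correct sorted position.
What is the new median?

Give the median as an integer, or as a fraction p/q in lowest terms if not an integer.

Old list (sorted, length 6): [-12, -11, -6, 4, 15, 18]
Old median = -1
Insert x = 28
Old length even (6). Middle pair: indices 2,3 = -6,4.
New length odd (7). New median = single middle element.
x = 28: 6 elements are < x, 0 elements are > x.
New sorted list: [-12, -11, -6, 4, 15, 18, 28]
New median = 4

Answer: 4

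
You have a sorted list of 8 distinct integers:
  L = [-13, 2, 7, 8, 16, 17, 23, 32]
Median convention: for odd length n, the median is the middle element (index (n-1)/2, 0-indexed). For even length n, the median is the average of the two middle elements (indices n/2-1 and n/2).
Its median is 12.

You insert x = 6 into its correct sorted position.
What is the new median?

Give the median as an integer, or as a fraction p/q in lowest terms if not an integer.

Answer: 8

Derivation:
Old list (sorted, length 8): [-13, 2, 7, 8, 16, 17, 23, 32]
Old median = 12
Insert x = 6
Old length even (8). Middle pair: indices 3,4 = 8,16.
New length odd (9). New median = single middle element.
x = 6: 2 elements are < x, 6 elements are > x.
New sorted list: [-13, 2, 6, 7, 8, 16, 17, 23, 32]
New median = 8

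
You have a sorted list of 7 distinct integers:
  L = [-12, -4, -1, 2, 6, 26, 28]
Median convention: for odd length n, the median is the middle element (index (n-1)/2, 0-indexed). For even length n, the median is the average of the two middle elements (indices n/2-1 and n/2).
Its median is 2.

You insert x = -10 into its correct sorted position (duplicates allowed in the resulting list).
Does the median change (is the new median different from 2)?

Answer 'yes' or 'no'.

Answer: yes

Derivation:
Old median = 2
Insert x = -10
New median = 1/2
Changed? yes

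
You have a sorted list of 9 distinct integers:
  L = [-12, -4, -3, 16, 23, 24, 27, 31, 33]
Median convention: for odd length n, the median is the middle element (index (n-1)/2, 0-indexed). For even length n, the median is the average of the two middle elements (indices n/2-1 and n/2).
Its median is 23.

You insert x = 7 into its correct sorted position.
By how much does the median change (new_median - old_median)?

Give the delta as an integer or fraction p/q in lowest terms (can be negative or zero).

Answer: -7/2

Derivation:
Old median = 23
After inserting x = 7: new sorted = [-12, -4, -3, 7, 16, 23, 24, 27, 31, 33]
New median = 39/2
Delta = 39/2 - 23 = -7/2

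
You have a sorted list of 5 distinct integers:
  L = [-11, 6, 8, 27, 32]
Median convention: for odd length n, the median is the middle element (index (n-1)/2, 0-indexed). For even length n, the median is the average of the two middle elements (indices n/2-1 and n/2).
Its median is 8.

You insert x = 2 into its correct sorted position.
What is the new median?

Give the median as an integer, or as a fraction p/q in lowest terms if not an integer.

Old list (sorted, length 5): [-11, 6, 8, 27, 32]
Old median = 8
Insert x = 2
Old length odd (5). Middle was index 2 = 8.
New length even (6). New median = avg of two middle elements.
x = 2: 1 elements are < x, 4 elements are > x.
New sorted list: [-11, 2, 6, 8, 27, 32]
New median = 7

Answer: 7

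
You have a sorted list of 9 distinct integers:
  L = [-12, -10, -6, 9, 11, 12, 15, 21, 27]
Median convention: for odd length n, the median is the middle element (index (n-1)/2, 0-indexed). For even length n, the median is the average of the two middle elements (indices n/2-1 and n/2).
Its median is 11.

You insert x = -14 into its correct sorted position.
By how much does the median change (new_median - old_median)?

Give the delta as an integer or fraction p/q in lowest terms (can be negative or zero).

Old median = 11
After inserting x = -14: new sorted = [-14, -12, -10, -6, 9, 11, 12, 15, 21, 27]
New median = 10
Delta = 10 - 11 = -1

Answer: -1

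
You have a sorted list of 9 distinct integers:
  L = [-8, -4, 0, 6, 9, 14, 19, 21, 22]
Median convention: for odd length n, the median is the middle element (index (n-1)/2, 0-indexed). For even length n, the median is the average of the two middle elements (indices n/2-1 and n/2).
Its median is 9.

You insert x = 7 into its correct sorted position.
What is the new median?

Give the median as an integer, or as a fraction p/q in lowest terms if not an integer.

Old list (sorted, length 9): [-8, -4, 0, 6, 9, 14, 19, 21, 22]
Old median = 9
Insert x = 7
Old length odd (9). Middle was index 4 = 9.
New length even (10). New median = avg of two middle elements.
x = 7: 4 elements are < x, 5 elements are > x.
New sorted list: [-8, -4, 0, 6, 7, 9, 14, 19, 21, 22]
New median = 8

Answer: 8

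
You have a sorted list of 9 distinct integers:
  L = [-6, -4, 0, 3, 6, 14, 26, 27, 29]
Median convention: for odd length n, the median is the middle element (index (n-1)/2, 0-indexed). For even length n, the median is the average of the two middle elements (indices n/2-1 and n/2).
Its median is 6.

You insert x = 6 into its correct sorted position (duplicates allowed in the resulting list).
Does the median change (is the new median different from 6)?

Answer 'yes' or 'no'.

Answer: no

Derivation:
Old median = 6
Insert x = 6
New median = 6
Changed? no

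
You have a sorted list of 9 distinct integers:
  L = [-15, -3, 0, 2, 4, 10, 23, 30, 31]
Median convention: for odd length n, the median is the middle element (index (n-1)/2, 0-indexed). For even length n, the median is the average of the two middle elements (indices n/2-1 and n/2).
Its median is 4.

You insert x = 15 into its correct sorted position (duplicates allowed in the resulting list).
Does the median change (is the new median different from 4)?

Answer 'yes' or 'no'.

Old median = 4
Insert x = 15
New median = 7
Changed? yes

Answer: yes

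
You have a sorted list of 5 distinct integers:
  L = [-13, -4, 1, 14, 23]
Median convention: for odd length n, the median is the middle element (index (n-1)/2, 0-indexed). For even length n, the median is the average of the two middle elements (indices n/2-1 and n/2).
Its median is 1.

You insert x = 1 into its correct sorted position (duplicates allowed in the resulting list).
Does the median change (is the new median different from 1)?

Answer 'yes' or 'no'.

Answer: no

Derivation:
Old median = 1
Insert x = 1
New median = 1
Changed? no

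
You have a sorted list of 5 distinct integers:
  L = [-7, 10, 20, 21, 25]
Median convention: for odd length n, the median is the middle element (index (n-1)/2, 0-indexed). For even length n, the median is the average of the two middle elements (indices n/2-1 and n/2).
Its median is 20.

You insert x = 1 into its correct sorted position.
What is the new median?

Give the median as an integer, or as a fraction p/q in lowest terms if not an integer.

Answer: 15

Derivation:
Old list (sorted, length 5): [-7, 10, 20, 21, 25]
Old median = 20
Insert x = 1
Old length odd (5). Middle was index 2 = 20.
New length even (6). New median = avg of two middle elements.
x = 1: 1 elements are < x, 4 elements are > x.
New sorted list: [-7, 1, 10, 20, 21, 25]
New median = 15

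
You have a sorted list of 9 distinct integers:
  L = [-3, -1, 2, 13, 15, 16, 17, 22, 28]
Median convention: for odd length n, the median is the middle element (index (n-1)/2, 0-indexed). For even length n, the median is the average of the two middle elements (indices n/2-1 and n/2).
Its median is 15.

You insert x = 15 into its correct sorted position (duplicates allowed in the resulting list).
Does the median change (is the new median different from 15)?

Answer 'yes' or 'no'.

Answer: no

Derivation:
Old median = 15
Insert x = 15
New median = 15
Changed? no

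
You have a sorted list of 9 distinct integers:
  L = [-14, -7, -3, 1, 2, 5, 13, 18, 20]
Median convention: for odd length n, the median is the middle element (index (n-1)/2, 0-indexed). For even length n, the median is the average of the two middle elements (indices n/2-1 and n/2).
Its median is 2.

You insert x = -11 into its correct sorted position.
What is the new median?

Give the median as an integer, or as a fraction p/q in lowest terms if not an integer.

Answer: 3/2

Derivation:
Old list (sorted, length 9): [-14, -7, -3, 1, 2, 5, 13, 18, 20]
Old median = 2
Insert x = -11
Old length odd (9). Middle was index 4 = 2.
New length even (10). New median = avg of two middle elements.
x = -11: 1 elements are < x, 8 elements are > x.
New sorted list: [-14, -11, -7, -3, 1, 2, 5, 13, 18, 20]
New median = 3/2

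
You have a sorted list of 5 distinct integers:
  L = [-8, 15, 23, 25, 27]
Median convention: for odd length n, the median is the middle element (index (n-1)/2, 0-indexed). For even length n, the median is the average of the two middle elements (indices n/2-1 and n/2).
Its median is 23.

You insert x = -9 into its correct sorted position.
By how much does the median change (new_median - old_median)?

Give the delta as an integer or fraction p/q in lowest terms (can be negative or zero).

Answer: -4

Derivation:
Old median = 23
After inserting x = -9: new sorted = [-9, -8, 15, 23, 25, 27]
New median = 19
Delta = 19 - 23 = -4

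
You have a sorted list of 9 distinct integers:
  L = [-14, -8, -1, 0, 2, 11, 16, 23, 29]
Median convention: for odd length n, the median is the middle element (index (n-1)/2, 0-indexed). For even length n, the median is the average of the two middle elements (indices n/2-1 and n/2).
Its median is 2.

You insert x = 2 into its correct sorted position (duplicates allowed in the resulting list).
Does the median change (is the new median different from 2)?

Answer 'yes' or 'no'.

Old median = 2
Insert x = 2
New median = 2
Changed? no

Answer: no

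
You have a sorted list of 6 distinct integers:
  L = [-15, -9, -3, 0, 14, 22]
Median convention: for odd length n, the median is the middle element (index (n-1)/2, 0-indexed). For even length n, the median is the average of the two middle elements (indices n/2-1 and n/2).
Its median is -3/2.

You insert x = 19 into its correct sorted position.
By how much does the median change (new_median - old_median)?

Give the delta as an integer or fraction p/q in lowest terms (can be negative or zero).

Old median = -3/2
After inserting x = 19: new sorted = [-15, -9, -3, 0, 14, 19, 22]
New median = 0
Delta = 0 - -3/2 = 3/2

Answer: 3/2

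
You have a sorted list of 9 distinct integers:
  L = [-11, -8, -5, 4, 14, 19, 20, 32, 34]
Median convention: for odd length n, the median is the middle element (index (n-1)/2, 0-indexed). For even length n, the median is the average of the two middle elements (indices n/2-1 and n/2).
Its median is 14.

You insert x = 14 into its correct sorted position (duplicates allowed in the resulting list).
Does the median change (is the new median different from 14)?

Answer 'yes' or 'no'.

Old median = 14
Insert x = 14
New median = 14
Changed? no

Answer: no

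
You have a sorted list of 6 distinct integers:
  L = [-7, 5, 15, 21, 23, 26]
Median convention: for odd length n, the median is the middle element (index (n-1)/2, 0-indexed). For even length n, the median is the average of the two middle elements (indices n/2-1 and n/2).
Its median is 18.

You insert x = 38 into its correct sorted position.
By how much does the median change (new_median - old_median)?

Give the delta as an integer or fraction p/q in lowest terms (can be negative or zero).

Old median = 18
After inserting x = 38: new sorted = [-7, 5, 15, 21, 23, 26, 38]
New median = 21
Delta = 21 - 18 = 3

Answer: 3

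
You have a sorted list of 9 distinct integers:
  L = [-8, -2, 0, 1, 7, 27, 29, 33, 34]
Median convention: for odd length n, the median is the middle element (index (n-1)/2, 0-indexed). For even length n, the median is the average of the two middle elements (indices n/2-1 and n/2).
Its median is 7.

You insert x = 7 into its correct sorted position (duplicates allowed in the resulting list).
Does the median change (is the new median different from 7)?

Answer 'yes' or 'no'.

Answer: no

Derivation:
Old median = 7
Insert x = 7
New median = 7
Changed? no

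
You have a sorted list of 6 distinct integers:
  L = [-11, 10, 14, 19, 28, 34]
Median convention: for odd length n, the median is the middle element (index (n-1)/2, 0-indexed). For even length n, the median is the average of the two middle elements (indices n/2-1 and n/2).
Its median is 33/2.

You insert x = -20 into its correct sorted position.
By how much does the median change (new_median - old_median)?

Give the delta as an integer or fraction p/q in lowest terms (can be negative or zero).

Answer: -5/2

Derivation:
Old median = 33/2
After inserting x = -20: new sorted = [-20, -11, 10, 14, 19, 28, 34]
New median = 14
Delta = 14 - 33/2 = -5/2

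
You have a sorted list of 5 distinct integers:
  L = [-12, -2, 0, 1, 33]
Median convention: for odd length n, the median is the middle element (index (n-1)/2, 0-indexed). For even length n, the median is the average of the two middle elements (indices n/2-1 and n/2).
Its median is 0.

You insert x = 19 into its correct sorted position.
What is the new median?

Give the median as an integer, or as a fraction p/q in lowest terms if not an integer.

Answer: 1/2

Derivation:
Old list (sorted, length 5): [-12, -2, 0, 1, 33]
Old median = 0
Insert x = 19
Old length odd (5). Middle was index 2 = 0.
New length even (6). New median = avg of two middle elements.
x = 19: 4 elements are < x, 1 elements are > x.
New sorted list: [-12, -2, 0, 1, 19, 33]
New median = 1/2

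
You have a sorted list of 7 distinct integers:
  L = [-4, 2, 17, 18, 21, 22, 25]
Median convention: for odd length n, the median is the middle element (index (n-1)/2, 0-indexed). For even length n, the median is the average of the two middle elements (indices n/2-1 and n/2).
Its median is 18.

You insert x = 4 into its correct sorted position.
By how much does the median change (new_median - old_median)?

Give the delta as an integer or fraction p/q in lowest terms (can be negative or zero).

Old median = 18
After inserting x = 4: new sorted = [-4, 2, 4, 17, 18, 21, 22, 25]
New median = 35/2
Delta = 35/2 - 18 = -1/2

Answer: -1/2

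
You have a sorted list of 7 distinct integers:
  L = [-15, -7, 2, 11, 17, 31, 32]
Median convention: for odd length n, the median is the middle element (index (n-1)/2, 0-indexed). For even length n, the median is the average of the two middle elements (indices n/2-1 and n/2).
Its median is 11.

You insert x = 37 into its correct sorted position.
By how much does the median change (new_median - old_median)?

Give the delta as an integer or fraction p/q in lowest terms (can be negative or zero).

Answer: 3

Derivation:
Old median = 11
After inserting x = 37: new sorted = [-15, -7, 2, 11, 17, 31, 32, 37]
New median = 14
Delta = 14 - 11 = 3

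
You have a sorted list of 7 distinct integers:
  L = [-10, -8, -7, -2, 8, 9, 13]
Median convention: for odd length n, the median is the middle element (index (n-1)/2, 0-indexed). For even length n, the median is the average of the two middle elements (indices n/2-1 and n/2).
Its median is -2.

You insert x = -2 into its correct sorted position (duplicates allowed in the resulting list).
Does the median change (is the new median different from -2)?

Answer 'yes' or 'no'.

Old median = -2
Insert x = -2
New median = -2
Changed? no

Answer: no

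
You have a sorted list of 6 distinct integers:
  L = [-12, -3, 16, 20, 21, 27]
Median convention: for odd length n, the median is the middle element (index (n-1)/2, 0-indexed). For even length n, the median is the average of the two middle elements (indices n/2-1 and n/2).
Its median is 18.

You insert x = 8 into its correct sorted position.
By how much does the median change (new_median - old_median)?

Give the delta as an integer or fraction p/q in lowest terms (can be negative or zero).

Answer: -2

Derivation:
Old median = 18
After inserting x = 8: new sorted = [-12, -3, 8, 16, 20, 21, 27]
New median = 16
Delta = 16 - 18 = -2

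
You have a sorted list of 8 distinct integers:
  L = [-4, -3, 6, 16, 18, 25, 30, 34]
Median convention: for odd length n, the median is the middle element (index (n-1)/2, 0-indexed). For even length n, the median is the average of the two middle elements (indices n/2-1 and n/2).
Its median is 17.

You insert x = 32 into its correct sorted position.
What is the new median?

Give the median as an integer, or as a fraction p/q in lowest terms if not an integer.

Answer: 18

Derivation:
Old list (sorted, length 8): [-4, -3, 6, 16, 18, 25, 30, 34]
Old median = 17
Insert x = 32
Old length even (8). Middle pair: indices 3,4 = 16,18.
New length odd (9). New median = single middle element.
x = 32: 7 elements are < x, 1 elements are > x.
New sorted list: [-4, -3, 6, 16, 18, 25, 30, 32, 34]
New median = 18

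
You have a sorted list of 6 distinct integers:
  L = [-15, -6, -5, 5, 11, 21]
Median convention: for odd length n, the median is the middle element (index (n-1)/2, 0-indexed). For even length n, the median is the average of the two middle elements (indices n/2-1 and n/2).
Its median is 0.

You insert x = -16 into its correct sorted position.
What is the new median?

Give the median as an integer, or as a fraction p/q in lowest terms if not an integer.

Old list (sorted, length 6): [-15, -6, -5, 5, 11, 21]
Old median = 0
Insert x = -16
Old length even (6). Middle pair: indices 2,3 = -5,5.
New length odd (7). New median = single middle element.
x = -16: 0 elements are < x, 6 elements are > x.
New sorted list: [-16, -15, -6, -5, 5, 11, 21]
New median = -5

Answer: -5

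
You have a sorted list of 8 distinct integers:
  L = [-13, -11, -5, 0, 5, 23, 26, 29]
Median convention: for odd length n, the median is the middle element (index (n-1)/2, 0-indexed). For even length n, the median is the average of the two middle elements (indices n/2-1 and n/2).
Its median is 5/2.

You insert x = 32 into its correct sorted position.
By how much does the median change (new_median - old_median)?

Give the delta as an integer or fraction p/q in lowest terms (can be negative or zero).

Old median = 5/2
After inserting x = 32: new sorted = [-13, -11, -5, 0, 5, 23, 26, 29, 32]
New median = 5
Delta = 5 - 5/2 = 5/2

Answer: 5/2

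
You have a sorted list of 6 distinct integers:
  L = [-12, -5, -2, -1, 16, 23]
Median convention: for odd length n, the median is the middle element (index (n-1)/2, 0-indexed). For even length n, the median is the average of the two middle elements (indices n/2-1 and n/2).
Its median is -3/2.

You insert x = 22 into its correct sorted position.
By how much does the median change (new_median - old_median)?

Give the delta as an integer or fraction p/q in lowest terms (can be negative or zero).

Answer: 1/2

Derivation:
Old median = -3/2
After inserting x = 22: new sorted = [-12, -5, -2, -1, 16, 22, 23]
New median = -1
Delta = -1 - -3/2 = 1/2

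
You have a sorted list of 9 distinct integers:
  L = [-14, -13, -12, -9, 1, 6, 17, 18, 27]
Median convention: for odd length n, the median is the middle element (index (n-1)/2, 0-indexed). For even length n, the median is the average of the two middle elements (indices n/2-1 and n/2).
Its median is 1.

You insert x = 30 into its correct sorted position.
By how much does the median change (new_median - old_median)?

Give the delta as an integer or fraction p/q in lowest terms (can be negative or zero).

Old median = 1
After inserting x = 30: new sorted = [-14, -13, -12, -9, 1, 6, 17, 18, 27, 30]
New median = 7/2
Delta = 7/2 - 1 = 5/2

Answer: 5/2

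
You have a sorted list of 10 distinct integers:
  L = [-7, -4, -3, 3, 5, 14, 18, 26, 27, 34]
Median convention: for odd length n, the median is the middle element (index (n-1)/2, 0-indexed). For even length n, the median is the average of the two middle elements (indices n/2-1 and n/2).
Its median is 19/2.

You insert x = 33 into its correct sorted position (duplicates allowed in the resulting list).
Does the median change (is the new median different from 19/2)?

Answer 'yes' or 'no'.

Old median = 19/2
Insert x = 33
New median = 14
Changed? yes

Answer: yes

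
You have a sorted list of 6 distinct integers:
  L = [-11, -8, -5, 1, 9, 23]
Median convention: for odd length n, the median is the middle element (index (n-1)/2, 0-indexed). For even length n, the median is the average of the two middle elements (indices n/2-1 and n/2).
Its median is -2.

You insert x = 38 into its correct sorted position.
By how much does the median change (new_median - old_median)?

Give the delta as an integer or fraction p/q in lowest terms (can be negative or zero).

Old median = -2
After inserting x = 38: new sorted = [-11, -8, -5, 1, 9, 23, 38]
New median = 1
Delta = 1 - -2 = 3

Answer: 3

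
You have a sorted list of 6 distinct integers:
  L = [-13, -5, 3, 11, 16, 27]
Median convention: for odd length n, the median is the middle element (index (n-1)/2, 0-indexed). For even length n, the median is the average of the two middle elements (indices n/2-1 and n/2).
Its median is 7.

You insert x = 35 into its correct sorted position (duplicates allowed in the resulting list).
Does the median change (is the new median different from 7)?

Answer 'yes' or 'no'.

Answer: yes

Derivation:
Old median = 7
Insert x = 35
New median = 11
Changed? yes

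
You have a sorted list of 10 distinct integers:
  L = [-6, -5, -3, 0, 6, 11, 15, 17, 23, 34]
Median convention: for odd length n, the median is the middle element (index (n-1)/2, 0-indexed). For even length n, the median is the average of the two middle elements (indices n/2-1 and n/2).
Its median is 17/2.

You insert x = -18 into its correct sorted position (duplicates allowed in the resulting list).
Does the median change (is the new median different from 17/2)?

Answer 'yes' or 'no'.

Answer: yes

Derivation:
Old median = 17/2
Insert x = -18
New median = 6
Changed? yes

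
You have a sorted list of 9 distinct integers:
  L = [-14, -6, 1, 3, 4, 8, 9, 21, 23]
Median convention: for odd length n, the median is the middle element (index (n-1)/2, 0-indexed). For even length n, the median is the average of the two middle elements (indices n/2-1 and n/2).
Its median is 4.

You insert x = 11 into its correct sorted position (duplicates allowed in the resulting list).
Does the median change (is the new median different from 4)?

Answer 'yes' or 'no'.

Answer: yes

Derivation:
Old median = 4
Insert x = 11
New median = 6
Changed? yes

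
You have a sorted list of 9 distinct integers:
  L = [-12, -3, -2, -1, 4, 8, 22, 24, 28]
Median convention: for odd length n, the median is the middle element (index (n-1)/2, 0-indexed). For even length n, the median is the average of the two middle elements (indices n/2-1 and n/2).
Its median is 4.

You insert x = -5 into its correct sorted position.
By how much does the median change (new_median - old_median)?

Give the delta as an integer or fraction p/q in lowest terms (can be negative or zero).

Old median = 4
After inserting x = -5: new sorted = [-12, -5, -3, -2, -1, 4, 8, 22, 24, 28]
New median = 3/2
Delta = 3/2 - 4 = -5/2

Answer: -5/2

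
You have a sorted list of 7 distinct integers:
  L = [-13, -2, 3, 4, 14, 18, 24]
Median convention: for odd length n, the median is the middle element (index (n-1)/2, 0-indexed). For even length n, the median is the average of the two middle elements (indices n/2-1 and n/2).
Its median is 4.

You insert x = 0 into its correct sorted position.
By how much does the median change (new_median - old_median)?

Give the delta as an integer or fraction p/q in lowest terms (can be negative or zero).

Answer: -1/2

Derivation:
Old median = 4
After inserting x = 0: new sorted = [-13, -2, 0, 3, 4, 14, 18, 24]
New median = 7/2
Delta = 7/2 - 4 = -1/2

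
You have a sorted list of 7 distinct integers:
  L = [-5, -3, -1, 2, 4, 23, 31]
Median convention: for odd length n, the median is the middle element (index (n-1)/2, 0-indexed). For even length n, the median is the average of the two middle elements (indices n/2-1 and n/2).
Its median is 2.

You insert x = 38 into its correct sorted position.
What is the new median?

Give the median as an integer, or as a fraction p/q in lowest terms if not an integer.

Old list (sorted, length 7): [-5, -3, -1, 2, 4, 23, 31]
Old median = 2
Insert x = 38
Old length odd (7). Middle was index 3 = 2.
New length even (8). New median = avg of two middle elements.
x = 38: 7 elements are < x, 0 elements are > x.
New sorted list: [-5, -3, -1, 2, 4, 23, 31, 38]
New median = 3

Answer: 3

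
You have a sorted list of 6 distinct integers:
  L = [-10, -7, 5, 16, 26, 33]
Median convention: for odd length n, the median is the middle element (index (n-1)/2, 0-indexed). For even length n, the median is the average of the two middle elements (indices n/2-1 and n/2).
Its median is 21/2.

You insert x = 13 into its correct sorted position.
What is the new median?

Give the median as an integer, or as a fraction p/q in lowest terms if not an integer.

Old list (sorted, length 6): [-10, -7, 5, 16, 26, 33]
Old median = 21/2
Insert x = 13
Old length even (6). Middle pair: indices 2,3 = 5,16.
New length odd (7). New median = single middle element.
x = 13: 3 elements are < x, 3 elements are > x.
New sorted list: [-10, -7, 5, 13, 16, 26, 33]
New median = 13

Answer: 13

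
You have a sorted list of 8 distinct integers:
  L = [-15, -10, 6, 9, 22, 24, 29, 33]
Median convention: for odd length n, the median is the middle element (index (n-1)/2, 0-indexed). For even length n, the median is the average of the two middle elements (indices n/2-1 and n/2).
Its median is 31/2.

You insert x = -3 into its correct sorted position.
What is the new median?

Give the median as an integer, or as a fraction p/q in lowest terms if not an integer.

Old list (sorted, length 8): [-15, -10, 6, 9, 22, 24, 29, 33]
Old median = 31/2
Insert x = -3
Old length even (8). Middle pair: indices 3,4 = 9,22.
New length odd (9). New median = single middle element.
x = -3: 2 elements are < x, 6 elements are > x.
New sorted list: [-15, -10, -3, 6, 9, 22, 24, 29, 33]
New median = 9

Answer: 9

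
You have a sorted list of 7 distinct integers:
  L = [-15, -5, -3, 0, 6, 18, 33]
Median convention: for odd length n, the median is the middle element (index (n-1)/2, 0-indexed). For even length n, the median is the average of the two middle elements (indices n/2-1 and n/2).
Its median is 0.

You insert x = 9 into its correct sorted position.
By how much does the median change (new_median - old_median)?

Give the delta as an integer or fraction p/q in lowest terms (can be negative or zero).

Old median = 0
After inserting x = 9: new sorted = [-15, -5, -3, 0, 6, 9, 18, 33]
New median = 3
Delta = 3 - 0 = 3

Answer: 3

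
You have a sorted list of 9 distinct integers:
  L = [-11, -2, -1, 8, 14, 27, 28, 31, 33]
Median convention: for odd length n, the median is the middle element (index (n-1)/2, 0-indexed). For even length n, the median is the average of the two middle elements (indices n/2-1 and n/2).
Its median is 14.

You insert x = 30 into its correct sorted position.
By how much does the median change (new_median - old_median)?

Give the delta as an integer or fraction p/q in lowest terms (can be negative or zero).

Answer: 13/2

Derivation:
Old median = 14
After inserting x = 30: new sorted = [-11, -2, -1, 8, 14, 27, 28, 30, 31, 33]
New median = 41/2
Delta = 41/2 - 14 = 13/2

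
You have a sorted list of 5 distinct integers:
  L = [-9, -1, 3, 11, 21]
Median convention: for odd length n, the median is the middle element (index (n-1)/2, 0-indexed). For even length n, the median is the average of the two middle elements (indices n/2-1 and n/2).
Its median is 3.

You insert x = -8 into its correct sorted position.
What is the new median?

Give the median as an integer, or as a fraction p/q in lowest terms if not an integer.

Answer: 1

Derivation:
Old list (sorted, length 5): [-9, -1, 3, 11, 21]
Old median = 3
Insert x = -8
Old length odd (5). Middle was index 2 = 3.
New length even (6). New median = avg of two middle elements.
x = -8: 1 elements are < x, 4 elements are > x.
New sorted list: [-9, -8, -1, 3, 11, 21]
New median = 1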